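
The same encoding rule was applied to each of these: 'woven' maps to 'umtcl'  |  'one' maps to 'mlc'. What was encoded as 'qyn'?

sap

Compare letters: w→u is +24, o→m is +24, v→t is +24 — a constant shift. Every letter moves 24 places later in the alphabet, wrapping around z→a.
Reversing it on qyn: q−24=s, y−24=a, n−24=p.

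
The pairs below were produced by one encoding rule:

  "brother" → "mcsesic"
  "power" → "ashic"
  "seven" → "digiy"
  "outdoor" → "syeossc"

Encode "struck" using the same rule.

decynv

The shift depends on letter class: consonant b→m is +11, but vowel o→s is +4. Vowels shift forward by 4 and consonants shift forward by 11.
Applying it to struck: s(cons)+11=d, t(cons)+11=e, r(cons)+11=c, u(vowel)+4=y, c(cons)+11=n, k(cons)+11=v.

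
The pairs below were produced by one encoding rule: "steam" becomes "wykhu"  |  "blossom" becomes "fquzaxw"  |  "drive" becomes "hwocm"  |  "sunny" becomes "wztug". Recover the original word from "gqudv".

clown

Letter i (0-indexed) is shifted by i+4, so successive shifts are 4, 5, 6, ….
Decoding gqudv: g−4=c, q−5=l, u−6=o, d−7=w, v−8=n.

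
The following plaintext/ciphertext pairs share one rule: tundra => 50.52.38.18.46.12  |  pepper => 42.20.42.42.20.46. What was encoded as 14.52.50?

but

Each letter becomes 2×(its alphabet position, a=1..z=26) + 10.
Undoing it on 14.52.50: 14→(14−10)÷2=2=b, 52→(52−10)÷2=21=u, 50→(50−10)÷2=20=t.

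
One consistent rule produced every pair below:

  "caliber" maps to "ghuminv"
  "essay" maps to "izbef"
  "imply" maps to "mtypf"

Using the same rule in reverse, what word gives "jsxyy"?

flour

Shifts by position in caliber: pos 0: c→g (+4), pos 1: a→h (+7), pos 2: l→u (+9), pos 3: i→m (+4), pos 4: b→i (+7), pos 5: e→n (+9) — repeating every 3. It's a Vigenère-style cipher with numeric key [4,7,9]: position i shifts by key[i mod 3].
Reversing it on jsxyy: j−4=f, s−7=l, x−9=o, y−4=u, y−7=r.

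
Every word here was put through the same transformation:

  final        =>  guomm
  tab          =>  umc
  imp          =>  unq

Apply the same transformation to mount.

nagou

The rule splits by letter class: vowels +12, consonants +1.
On mount: m(cons)+1=n, o(vowel)+12=a, u(vowel)+12=g, n(cons)+1=o, t(cons)+1=u.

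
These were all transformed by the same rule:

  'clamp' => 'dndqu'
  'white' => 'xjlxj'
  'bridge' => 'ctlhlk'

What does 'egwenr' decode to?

In clamp: c→d is +1, l→n is +2, a→d is +3, m→q is +4 — the shift increases by 1 each position. Each letter shifts forward by (position + 1), i.e. 1, 2, 3, … — the shift grows by one for each successive letter.
Decoding egwenr: e−1=d, g−2=e, w−3=t, e−4=a, n−5=i, r−6=l.

detail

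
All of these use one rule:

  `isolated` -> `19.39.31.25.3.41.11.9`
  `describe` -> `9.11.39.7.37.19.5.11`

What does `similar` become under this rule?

39.19.27.19.25.3.37

The formula is n = 2×(alphabet index, a=1) + 1.
Applying it to similar: s=19→39, i=9→19, m=13→27, i=9→19, l=12→25, a=1→3, r=18→37.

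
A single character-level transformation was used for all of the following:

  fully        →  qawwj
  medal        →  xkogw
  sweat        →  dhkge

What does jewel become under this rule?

ukhkw

Vowels shift forward by 6 and consonants shift forward by 11.
Applying it to jewel: j(cons)+11=u, e(vowel)+6=k, w(cons)+11=h, e(vowel)+6=k, l(cons)+11=w.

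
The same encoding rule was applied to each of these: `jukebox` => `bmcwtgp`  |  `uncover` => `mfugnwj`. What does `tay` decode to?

big

Compare letters: j→b is +18, u→m is +18, k→c is +18 — a constant shift. It's a constant shift of +18 (ROT18).
Decoding tay: t−18=b, a−18=i, y−18=g.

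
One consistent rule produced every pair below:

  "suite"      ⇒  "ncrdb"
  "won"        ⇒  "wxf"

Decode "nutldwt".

Read the word backwards and shift each letter +9.
Undoing it on nutldwt: shift back: n−9=e, u−9=l, t−9=k, l−9=c, d−9=u, w−9=n, t−9=k → elkcunk; then reverse → knuckle.

knuckle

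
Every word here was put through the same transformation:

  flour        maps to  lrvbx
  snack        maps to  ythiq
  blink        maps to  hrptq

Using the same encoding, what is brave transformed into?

The shift depends on letter class: consonant f→l is +6, but vowel o→v is +7. The rule splits by letter class: vowels +7, consonants +6.
For brave: b(cons)+6=h, r(cons)+6=x, a(vowel)+7=h, v(cons)+6=b, e(vowel)+7=l.

hxhbl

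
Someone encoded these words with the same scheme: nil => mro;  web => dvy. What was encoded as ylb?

boy

Each pair mirrors across the alphabet (n↔m, i↔r, l↔o): positions sum to 25. Letters are reflected about the middle of the alphabet (position → 25−position): Atbash.
Reversing it on ylb: y↔b, l↔o, b↔y.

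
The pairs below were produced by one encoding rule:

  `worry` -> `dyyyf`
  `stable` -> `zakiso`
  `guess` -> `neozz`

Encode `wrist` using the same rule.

dysza

The shift depends on letter class: consonant w→d is +7, but vowel o→y is +10. The rule splits by letter class: vowels +10, consonants +7.
For wrist: w(cons)+7=d, r(cons)+7=y, i(vowel)+10=s, s(cons)+7=z, t(cons)+7=a.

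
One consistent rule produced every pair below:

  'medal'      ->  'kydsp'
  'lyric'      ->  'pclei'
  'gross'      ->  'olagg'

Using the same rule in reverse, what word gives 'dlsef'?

drain

m(12)→k(10) and e(4)→y(24) fit y≡21x+18 (mod 26); the inverse of 21 mod 26 is 5. Each letter's alphabet position (a=0..z=25) is mapped through 21·x+18 mod 26 — an affine cipher.
Undoing it on dlsef: d(3)→5·(3−18)≡3=d; l(11)→5·(11−18)≡17=r; s(18)→5·(18−18)≡0=a; e(4)→5·(4−18)≡8=i; f(5)→5·(5−18)≡13=n (all mod 26).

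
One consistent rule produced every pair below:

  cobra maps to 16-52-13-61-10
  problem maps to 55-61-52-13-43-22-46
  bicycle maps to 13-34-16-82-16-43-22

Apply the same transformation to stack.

c(#3)→16 and o(#15)→52: differences scale by 3, so n = 3·pos + 7. With a=1..z=26, the number is 3·pos + 7.
For stack: s=19→64, t=20→67, a=1→10, c=3→16, k=11→40.

64-67-10-16-40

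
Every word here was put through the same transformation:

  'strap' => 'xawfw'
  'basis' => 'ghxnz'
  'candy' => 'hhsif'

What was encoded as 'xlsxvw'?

sensor

Shifts by position in strap: pos 0: s→x (+5), pos 1: t→a (+7), pos 2: r→w (+5), pos 3: a→f (+5), pos 4: p→w (+7) — repeating every 3. It's a Vigenère-style cipher with numeric key [5,7,5]: position i shifts by key[i mod 3].
Undoing it on xlsxvw: x−5=s, l−7=e, s−5=n, x−5=s, v−7=o, w−5=r.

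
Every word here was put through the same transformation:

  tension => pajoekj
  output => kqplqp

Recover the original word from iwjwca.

manage

Compare letters: t→p is +22, e→a is +22, n→j is +22 — a constant shift. It's a constant shift of +22 (ROT22).
Decoding iwjwca: i−22=m, w−22=a, j−22=n, w−22=a, c−22=g, a−22=e.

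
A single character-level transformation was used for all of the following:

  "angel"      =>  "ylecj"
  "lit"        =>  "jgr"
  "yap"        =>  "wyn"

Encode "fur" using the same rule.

dsp

Every letter moves 24 places later in the alphabet, wrapping around z→a.
Applying it to fur: f+24=d, u+24=s, r+24=p.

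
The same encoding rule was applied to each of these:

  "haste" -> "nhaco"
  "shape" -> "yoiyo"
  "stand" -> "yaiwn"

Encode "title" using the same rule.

zpbuo

In haste: h→n is +6, a→h is +7, s→a is +8, t→c is +9 — the shift increases by 1 each position. Letter i (0-indexed) is shifted by i+6, so successive shifts are 6, 7, 8, ….
For title: t+6=z, i+7=p, t+8=b, l+9=u, e+10=o.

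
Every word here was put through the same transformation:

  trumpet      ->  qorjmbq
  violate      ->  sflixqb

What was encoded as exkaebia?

handheld

Compare letters: t→q is +23, r→o is +23, u→r is +23 — a constant shift. It's a constant shift of +23 (ROT23).
Decoding exkaebia: e−23=h, x−23=a, k−23=n, a−23=d, e−23=h, b−23=e, i−23=l, a−23=d.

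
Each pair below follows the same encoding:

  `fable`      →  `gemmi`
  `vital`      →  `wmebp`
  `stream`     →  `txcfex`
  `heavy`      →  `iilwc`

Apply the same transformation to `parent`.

Shifts by position in fable: pos 0: f→g (+1), pos 1: a→e (+4), pos 2: b→m (+11), pos 3: l→m (+1), pos 4: e→i (+4) — repeating every 3. It's a Vigenère-style cipher with numeric key [1,4,11]: position i shifts by key[i mod 3].
On parent: p+1=q, a+4=e, r+11=c, e+1=f, n+4=r, t+11=e.

qecfre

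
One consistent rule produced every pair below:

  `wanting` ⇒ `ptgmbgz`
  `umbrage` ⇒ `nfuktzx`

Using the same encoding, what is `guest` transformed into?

Compare letters: w→p is +19, a→t is +19, n→g is +19 — a constant shift. It's a constant shift of +19 (ROT19).
On guest: g+19=z, u+19=n, e+19=x, s+19=l, t+19=m.

znxlm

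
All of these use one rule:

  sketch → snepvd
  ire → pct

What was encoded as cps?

her

The output letters match the input read backwards, each shifted +11: sketch reversed is hcteks. Two steps: reverse the string, then apply a Caesar shift of +11.
Undoing it on cps: shift back: c−11=r, p−11=e, s−11=h → reh; then reverse → her.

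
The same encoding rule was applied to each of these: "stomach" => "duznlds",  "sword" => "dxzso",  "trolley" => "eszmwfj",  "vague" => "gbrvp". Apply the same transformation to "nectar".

Shifts by position in stomach: pos 0: s→d (+11), pos 1: t→u (+1), pos 2: o→z (+11), pos 3: m→n (+1) — repeating every 2. It's a Vigenère-style cipher with numeric key [11,1]: position i shifts by key[i mod 2].
On nectar: n+11=y, e+1=f, c+11=n, t+1=u, a+11=l, r+1=s.

yfnuls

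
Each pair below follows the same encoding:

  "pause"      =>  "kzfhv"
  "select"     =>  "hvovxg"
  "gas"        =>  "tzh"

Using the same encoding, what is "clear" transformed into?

Each pair mirrors across the alphabet (p↔k, a↔z, u↔f): positions sum to 25. Letters are reflected about the middle of the alphabet (position → 25−position): Atbash.
For clear: c↔x, l↔o, e↔v, a↔z, r↔i.

xovzi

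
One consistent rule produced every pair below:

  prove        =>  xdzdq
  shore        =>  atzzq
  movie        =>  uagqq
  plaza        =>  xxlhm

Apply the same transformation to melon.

uqwwz

Shifts by position in prove: pos 0: p→x (+8), pos 1: r→d (+12), pos 2: o→z (+11), pos 3: v→d (+8), pos 4: e→q (+12) — repeating every 3. A repeating key of period 3 is used — shifts +8, +12, +11 over and over.
On melon: m+8=u, e+12=q, l+11=w, o+8=w, n+12=z.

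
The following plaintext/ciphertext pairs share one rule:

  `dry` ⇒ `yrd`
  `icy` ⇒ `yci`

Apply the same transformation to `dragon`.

It's just the letters in reverse order.
For dragon: reverse → nogard.

nogard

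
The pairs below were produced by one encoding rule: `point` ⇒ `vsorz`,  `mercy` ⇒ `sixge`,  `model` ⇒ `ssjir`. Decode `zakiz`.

tweet

Shifts by position in point: pos 0: p→v (+6), pos 1: o→s (+4), pos 2: i→o (+6), pos 3: n→r (+4) — repeating every 2. It's a Vigenère-style cipher with numeric key [6,4]: position i shifts by key[i mod 2].
Reversing it on zakiz: z−6=t, a−4=w, k−6=e, i−4=e, z−6=t.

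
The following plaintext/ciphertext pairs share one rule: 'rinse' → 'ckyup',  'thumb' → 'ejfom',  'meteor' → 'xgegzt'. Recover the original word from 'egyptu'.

Shifts by position in rinse: pos 0: r→c (+11), pos 1: i→k (+2), pos 2: n→y (+11), pos 3: s→u (+2) — repeating every 2. The shifts repeat in a cycle of length 2: positions 0,1,… shift by +11, +2, then the pattern repeats.
Undoing it on egyptu: e−11=t, g−2=e, y−11=n, p−2=n, t−11=i, u−2=s.

tennis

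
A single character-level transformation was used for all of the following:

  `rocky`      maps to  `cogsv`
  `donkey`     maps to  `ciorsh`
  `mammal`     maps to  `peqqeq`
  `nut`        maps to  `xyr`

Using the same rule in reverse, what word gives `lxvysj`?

fourth

The output letters match the input read backwards, each shifted +4: rocky reversed is ykcor. Two steps: reverse the string, then apply a Caesar shift of +4.
Undoing it on lxvysj: shift back: l−4=h, x−4=t, v−4=r, y−4=u, s−4=o, j−4=f → htruof; then reverse → fourth.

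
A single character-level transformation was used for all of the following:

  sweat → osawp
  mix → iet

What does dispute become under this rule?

Compare letters: s→o is +22, w→s is +22, e→a is +22 — a constant shift. This is a Caesar cipher with shift 22.
On dispute: d+22=z, i+22=e, s+22=o, p+22=l, u+22=q, t+22=p, e+22=a.

zeolqpa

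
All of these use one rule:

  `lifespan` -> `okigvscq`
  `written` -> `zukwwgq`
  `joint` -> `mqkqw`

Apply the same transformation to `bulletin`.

Two shifts are in play — +2 for a/e/i/o/u, +3 for every other letter.
On bulletin: b(cons)+3=e, u(vowel)+2=w, l(cons)+3=o, l(cons)+3=o, e(vowel)+2=g, t(cons)+3=w, i(vowel)+2=k, n(cons)+3=q.

ewoogwkq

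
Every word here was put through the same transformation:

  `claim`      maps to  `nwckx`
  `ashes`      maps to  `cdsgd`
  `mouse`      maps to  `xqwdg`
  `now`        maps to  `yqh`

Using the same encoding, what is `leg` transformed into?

wgr

The shift depends on letter class: consonant c→n is +11, but vowel a→c is +2. Vowels shift forward by 2 and consonants shift forward by 11.
On leg: l(cons)+11=w, e(vowel)+2=g, g(cons)+11=r.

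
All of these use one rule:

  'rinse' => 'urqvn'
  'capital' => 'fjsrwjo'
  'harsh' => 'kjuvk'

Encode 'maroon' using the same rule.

pjuxxq

The shift depends on letter class: consonant r→u is +3, but vowel i→r is +9. Vowels shift forward by 9 and consonants shift forward by 3.
Applying it to maroon: m(cons)+3=p, a(vowel)+9=j, r(cons)+3=u, o(vowel)+9=x, o(vowel)+9=x, n(cons)+3=q.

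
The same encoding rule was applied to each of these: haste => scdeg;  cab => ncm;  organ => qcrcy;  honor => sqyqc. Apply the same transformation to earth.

The shift depends on letter class: consonant h→s is +11, but vowel a→c is +2. Two shifts are in play — +2 for a/e/i/o/u, +11 for every other letter.
For earth: e(vowel)+2=g, a(vowel)+2=c, r(cons)+11=c, t(cons)+11=e, h(cons)+11=s.

gcces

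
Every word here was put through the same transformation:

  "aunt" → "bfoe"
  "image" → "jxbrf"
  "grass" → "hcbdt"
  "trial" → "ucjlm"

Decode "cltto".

basin

Shifts by position in aunt: pos 0: a→b (+1), pos 1: u→f (+11), pos 2: n→o (+1), pos 3: t→e (+11) — repeating every 2. A repeating key of period 2 is used — shifts +1, +11 over and over.
Undoing it on cltto: c−1=b, l−11=a, t−1=s, t−11=i, o−1=n.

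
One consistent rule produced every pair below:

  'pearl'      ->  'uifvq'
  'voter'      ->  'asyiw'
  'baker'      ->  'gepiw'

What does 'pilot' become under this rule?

The shifts repeat in a cycle of length 2: positions 0,1,… shift by +5, +4, then the pattern repeats.
Applying it to pilot: p+5=u, i+4=m, l+5=q, o+4=s, t+5=y.

umqsy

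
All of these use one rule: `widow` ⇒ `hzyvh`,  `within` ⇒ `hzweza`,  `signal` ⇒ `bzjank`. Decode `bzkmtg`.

w(22)→h(7) and i(8)→z(25) fit y≡21x+13 (mod 26); the inverse of 21 mod 26 is 5. This is an affine cipher: with a=0,…,z=25, each position x becomes (21x+13) mod 26.
Decoding bzkmtg: b(1)→5·(1−13)≡18=s; z(25)→5·(25−13)≡8=i; k(10)→5·(10−13)≡11=l; m(12)→5·(12−13)≡21=v; t(19)→5·(19−13)≡4=e; g(6)→5·(6−13)≡17=r (all mod 26).

silver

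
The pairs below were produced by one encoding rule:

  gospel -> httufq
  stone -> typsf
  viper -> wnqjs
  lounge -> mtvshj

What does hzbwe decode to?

guard

It's a Vigenère-style cipher with numeric key [1,5]: position i shifts by key[i mod 2].
Reversing it on hzbwe: h−1=g, z−5=u, b−1=a, w−5=r, e−1=d.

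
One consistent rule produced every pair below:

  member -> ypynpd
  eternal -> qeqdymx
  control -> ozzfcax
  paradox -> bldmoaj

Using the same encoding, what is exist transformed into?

The shifts repeat in a cycle of length 3: positions 0,1,… shift by +12, +11, +12, then the pattern repeats.
Applying it to exist: e+12=q, x+11=i, i+12=u, s+12=e, t+11=e.

qiuee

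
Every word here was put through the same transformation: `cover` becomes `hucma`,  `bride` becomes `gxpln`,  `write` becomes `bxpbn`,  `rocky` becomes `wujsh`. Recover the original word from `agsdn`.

valve

In cover: c→h is +5, o→u is +6, v→c is +7, e→m is +8 — the shift increases by 1 each position. Letter i (0-indexed) is shifted by i+5, so successive shifts are 5, 6, 7, ….
Reversing it on agsdn: a−5=v, g−6=a, s−7=l, d−8=v, n−9=e.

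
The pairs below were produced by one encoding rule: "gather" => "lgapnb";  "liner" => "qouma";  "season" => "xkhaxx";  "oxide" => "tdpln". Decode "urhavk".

In gather: g→l is +5, a→g is +6, t→a is +7, h→p is +8 — the shift increases by 1 each position. The shift increases by 1 at each position, starting from +5: 5, 6, 7, ….
Undoing it on urhavk: u−5=p, r−6=l, h−7=a, a−8=s, v−9=m, k−10=a.

plasma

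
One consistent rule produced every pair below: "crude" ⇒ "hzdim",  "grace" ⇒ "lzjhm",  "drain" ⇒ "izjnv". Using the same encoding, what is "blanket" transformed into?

Shifts by position in crude: pos 0: c→h (+5), pos 1: r→z (+8), pos 2: u→d (+9), pos 3: d→i (+5), pos 4: e→m (+8) — repeating every 3. A repeating key of period 3 is used — shifts +5, +8, +9 over and over.
For blanket: b+5=g, l+8=t, a+9=j, n+5=s, k+8=s, e+9=n, t+5=y.

gtjssny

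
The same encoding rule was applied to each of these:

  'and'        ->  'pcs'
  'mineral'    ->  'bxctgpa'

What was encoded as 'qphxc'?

This is a Caesar cipher with shift 15.
Reversing it on qphxc: q−15=b, p−15=a, h−15=s, x−15=i, c−15=n.

basin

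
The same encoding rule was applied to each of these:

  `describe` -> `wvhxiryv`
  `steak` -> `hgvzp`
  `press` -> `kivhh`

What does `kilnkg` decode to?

Each pair mirrors across the alphabet (d↔w, e↔v, s↔h): positions sum to 25. This is the alphabet-reversal cipher (Atbash): a becomes z, b becomes y, etc.
Reversing it on kilnkg: k↔p, i↔r, l↔o, n↔m, k↔p, g↔t.

prompt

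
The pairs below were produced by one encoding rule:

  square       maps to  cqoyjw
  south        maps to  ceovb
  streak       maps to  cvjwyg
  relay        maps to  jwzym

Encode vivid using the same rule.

huhud

Treating letters as 0–25, the rule is x ↦ 19x + 24 (mod 26).
On vivid: v(21)→19·21+24≡7=h; i(8)→19·8+24≡20=u; v(21)→19·21+24≡7=h; i(8)→19·8+24≡20=u; d(3)→19·3+24≡3=d (all mod 26).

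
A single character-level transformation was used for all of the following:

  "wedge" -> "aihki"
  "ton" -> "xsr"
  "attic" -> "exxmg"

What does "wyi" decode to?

sue

Compare letters: w→a is +4, e→i is +4, d→h is +4 — a constant shift. Every letter moves 4 places later in the alphabet, wrapping around z→a.
Decoding wyi: w−4=s, y−4=u, i−4=e.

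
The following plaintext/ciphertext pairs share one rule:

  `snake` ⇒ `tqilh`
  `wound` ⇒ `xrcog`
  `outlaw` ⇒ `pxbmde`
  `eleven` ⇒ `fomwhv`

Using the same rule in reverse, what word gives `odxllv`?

It's a Vigenère-style cipher with numeric key [1,3,8]: position i shifts by key[i mod 3].
Undoing it on odxllv: o−1=n, d−3=a, x−8=p, l−1=k, l−3=i, v−8=n.

napkin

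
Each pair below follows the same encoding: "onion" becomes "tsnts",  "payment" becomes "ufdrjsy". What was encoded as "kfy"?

Compare letters: o→t is +5, n→s is +5, i→n is +5 — a constant shift. This is a Caesar cipher with shift 5.
Undoing it on kfy: k−5=f, f−5=a, y−5=t.

fat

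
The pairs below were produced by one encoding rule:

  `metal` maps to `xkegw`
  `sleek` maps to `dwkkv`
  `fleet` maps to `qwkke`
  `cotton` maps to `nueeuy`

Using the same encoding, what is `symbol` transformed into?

The shift depends on letter class: consonant m→x is +11, but vowel e→k is +6. Vowels shift forward by 6 and consonants shift forward by 11.
For symbol: s(cons)+11=d, y(cons)+11=j, m(cons)+11=x, b(cons)+11=m, o(vowel)+6=u, l(cons)+11=w.

djxmuw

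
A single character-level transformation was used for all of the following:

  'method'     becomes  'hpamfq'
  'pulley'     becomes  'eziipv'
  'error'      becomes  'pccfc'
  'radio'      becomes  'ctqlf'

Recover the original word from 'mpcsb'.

herbs

m(12)→h(7) and e(4)→p(15) fit y≡25x+19 (mod 26); the inverse of 25 mod 26 is 25. This is an affine cipher: with a=0,…,z=25, each position x becomes (25x+19) mod 26.
Decoding mpcsb: m(12)→25·(12−19)≡7=h; p(15)→25·(15−19)≡4=e; c(2)→25·(2−19)≡17=r; s(18)→25·(18−19)≡1=b; b(1)→25·(1−19)≡18=s (all mod 26).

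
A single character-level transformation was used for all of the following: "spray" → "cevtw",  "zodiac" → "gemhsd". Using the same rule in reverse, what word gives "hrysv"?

The output letters match the input read backwards, each shifted +4: spray reversed is yarps. Read the word backwards and shift each letter +4.
Reversing it on hrysv: shift back: h−4=d, r−4=n, y−4=u, s−4=o, v−4=r → dnuor; then reverse → round.

round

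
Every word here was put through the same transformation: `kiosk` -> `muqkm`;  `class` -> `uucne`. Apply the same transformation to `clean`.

The output letters match the input read backwards, each shifted +2: kiosk reversed is ksoik. Two steps: reverse the string, then apply a Caesar shift of +2.
Applying it to clean: reverse → naelc; then shift: n+2=p, a+2=c, e+2=g, l+2=n, c+2=e.

pcgne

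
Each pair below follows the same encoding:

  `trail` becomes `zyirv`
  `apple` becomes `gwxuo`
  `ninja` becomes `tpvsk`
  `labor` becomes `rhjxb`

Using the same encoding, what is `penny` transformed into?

In trail: t→z is +6, r→y is +7, a→i is +8, i→r is +9 — the shift increases by 1 each position. Letter i (0-indexed) is shifted by i+6, so successive shifts are 6, 7, 8, ….
Applying it to penny: p+6=v, e+7=l, n+8=v, n+9=w, y+10=i.

vlvwi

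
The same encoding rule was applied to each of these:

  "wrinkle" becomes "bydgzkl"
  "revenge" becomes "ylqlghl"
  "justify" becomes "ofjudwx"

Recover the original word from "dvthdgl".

This is an affine cipher: with a=0,…,z=25, each position x becomes (11x+19) mod 26.
Decoding dvthdgl: d(3)→19·(3−19)≡8=i; v(21)→19·(21−19)≡12=m; t(19)→19·(19−19)≡0=a; h(7)→19·(7−19)≡6=g; d(3)→19·(3−19)≡8=i; g(6)→19·(6−19)≡13=n; l(11)→19·(11−19)≡4=e (all mod 26).

imagine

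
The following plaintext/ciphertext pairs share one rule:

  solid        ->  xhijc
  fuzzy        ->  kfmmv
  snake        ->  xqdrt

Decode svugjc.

hybrid

s(18)→x(23) and o(14)→h(7) fit y≡17x+3 (mod 26); the inverse of 17 mod 26 is 23. Each letter's alphabet position (a=0..z=25) is mapped through 17·x+3 mod 26 — an affine cipher.
Reversing it on svugjc: s(18)→23·(18−3)≡7=h; v(21)→23·(21−3)≡24=y; u(20)→23·(20−3)≡1=b; g(6)→23·(6−3)≡17=r; j(9)→23·(9−3)≡8=i; c(2)→23·(2−3)≡3=d (all mod 26).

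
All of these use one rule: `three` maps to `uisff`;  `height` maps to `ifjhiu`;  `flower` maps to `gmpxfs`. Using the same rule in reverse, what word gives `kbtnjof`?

jasmine

It's a constant shift of +1 (ROT1).
Reversing it on kbtnjof: k−1=j, b−1=a, t−1=s, n−1=m, j−1=i, o−1=n, f−1=e.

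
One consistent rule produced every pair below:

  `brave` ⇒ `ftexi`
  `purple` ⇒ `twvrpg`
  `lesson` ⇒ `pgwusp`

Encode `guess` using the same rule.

kwiuw

Shifts by position in brave: pos 0: b→f (+4), pos 1: r→t (+2), pos 2: a→e (+4), pos 3: v→x (+2) — repeating every 2. It's a Vigenère-style cipher with numeric key [4,2]: position i shifts by key[i mod 2].
Applying it to guess: g+4=k, u+2=w, e+4=i, s+2=u, s+4=w.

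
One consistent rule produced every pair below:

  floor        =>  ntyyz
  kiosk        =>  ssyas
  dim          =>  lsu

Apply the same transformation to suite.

aesbo

The shift depends on letter class: consonant f→n is +8, but vowel o→y is +10. Two shifts are in play — +10 for a/e/i/o/u, +8 for every other letter.
For suite: s(cons)+8=a, u(vowel)+10=e, i(vowel)+10=s, t(cons)+8=b, e(vowel)+10=o.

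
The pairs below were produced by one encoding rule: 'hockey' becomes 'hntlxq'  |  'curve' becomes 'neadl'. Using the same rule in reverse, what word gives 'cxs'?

jot

The output letters match the input read backwards, each shifted +9: hockey reversed is yekcoh. Read the word backwards and shift each letter +9.
Undoing it on cxs: shift back: c−9=t, x−9=o, s−9=j → toj; then reverse → jot.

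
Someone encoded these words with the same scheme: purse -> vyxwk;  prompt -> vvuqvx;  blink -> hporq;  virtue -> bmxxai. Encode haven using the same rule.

Shifts by position in purse: pos 0: p→v (+6), pos 1: u→y (+4), pos 2: r→x (+6), pos 3: s→w (+4) — repeating every 2. It's a Vigenère-style cipher with numeric key [6,4]: position i shifts by key[i mod 2].
On haven: h+6=n, a+4=e, v+6=b, e+4=i, n+6=t.

nebit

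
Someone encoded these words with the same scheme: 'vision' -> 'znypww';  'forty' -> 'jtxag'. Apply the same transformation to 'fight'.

jnmob

In vision: v→z is +4, i→n is +5, s→y is +6, i→p is +7 — the shift increases by 1 each position. Each letter shifts forward by (position + 4), i.e. 4, 5, 6, … — the shift grows by one for each successive letter.
Applying it to fight: f+4=j, i+5=n, g+6=m, h+7=o, t+8=b.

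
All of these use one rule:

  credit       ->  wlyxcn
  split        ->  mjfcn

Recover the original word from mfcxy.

Compare letters: c→w is +20, r→l is +20, e→y is +20 — a constant shift. It's a constant shift of +20 (ROT20).
Undoing it on mfcxy: m−20=s, f−20=l, c−20=i, x−20=d, y−20=e.

slide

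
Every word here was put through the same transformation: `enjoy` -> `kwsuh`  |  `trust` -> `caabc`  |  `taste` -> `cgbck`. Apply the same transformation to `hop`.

The shift depends on letter class: consonant n→w is +9, but vowel e→k is +6. Two shifts are in play — +6 for a/e/i/o/u, +9 for every other letter.
Applying it to hop: h(cons)+9=q, o(vowel)+6=u, p(cons)+9=y.

quy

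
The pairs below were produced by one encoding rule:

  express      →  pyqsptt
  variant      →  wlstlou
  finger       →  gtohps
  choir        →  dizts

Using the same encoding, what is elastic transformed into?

The shift depends on letter class: consonant x→y is +1, but vowel e→p is +11. Vowels shift forward by 11 and consonants shift forward by 1.
Applying it to elastic: e(vowel)+11=p, l(cons)+1=m, a(vowel)+11=l, s(cons)+1=t, t(cons)+1=u, i(vowel)+11=t, c(cons)+1=d.

pmltutd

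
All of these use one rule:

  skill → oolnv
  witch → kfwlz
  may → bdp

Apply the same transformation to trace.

The output letters match the input read backwards, each shifted +3: skill reversed is lliks. The word is reversed, then every letter is shifted forward by 3.
For trace: reverse → ecart; then shift: e+3=h, c+3=f, a+3=d, r+3=u, t+3=w.

hfduw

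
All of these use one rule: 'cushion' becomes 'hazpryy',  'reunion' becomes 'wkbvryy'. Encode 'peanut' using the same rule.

ukhvdd

In cushion: c→h is +5, u→a is +6, s→z is +7, h→p is +8 — the shift increases by 1 each position. Letter i (0-indexed) is shifted by i+5, so successive shifts are 5, 6, 7, ….
On peanut: p+5=u, e+6=k, a+7=h, n+8=v, u+9=d, t+10=d.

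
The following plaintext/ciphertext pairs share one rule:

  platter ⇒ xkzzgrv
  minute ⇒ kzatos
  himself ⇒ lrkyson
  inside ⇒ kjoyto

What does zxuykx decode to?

resort

The output letters match the input read backwards, each shifted +6: platter reversed is rettalp. The word is reversed, then every letter is shifted forward by 6.
Reversing it on zxuykx: shift back: z−6=t, x−6=r, u−6=o, y−6=s, k−6=e, x−6=r → troser; then reverse → resort.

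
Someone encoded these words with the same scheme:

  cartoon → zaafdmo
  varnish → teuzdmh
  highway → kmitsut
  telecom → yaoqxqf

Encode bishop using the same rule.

The output letters match the input read backwards, each shifted +12: cartoon reversed is nootrac. Two steps: reverse the string, then apply a Caesar shift of +12.
Applying it to bishop: reverse → pohsib; then shift: p+12=b, o+12=a, h+12=t, s+12=e, i+12=u, b+12=n.

bateun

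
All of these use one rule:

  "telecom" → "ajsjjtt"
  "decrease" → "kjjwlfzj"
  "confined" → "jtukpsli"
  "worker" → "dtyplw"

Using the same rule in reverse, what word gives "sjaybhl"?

A repeating key of period 2 is used — shifts +7, +5 over and over.
Decoding sjaybhl: s−7=l, j−5=e, a−7=t, y−5=t, b−7=u, h−5=c, l−7=e.

lettuce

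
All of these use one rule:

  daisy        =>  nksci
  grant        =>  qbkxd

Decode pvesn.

Compare letters: d→n is +10, a→k is +10, i→s is +10 — a constant shift. This is a Caesar cipher with shift 10.
Decoding pvesn: p−10=f, v−10=l, e−10=u, s−10=i, n−10=d.

fluid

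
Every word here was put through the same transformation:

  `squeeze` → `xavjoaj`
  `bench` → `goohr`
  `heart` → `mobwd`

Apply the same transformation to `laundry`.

It's a Vigenère-style cipher with numeric key [5,10,1]: position i shifts by key[i mod 3].
For laundry: l+5=q, a+10=k, u+1=v, n+5=s, d+10=n, r+1=s, y+5=d.

qkvsnsd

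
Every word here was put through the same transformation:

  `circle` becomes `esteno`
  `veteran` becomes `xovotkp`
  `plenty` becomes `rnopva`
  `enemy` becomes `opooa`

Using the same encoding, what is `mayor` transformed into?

okayt

The shift depends on letter class: consonant c→e is +2, but vowel i→s is +10. The rule splits by letter class: vowels +10, consonants +2.
For mayor: m(cons)+2=o, a(vowel)+10=k, y(cons)+2=a, o(vowel)+10=y, r(cons)+2=t.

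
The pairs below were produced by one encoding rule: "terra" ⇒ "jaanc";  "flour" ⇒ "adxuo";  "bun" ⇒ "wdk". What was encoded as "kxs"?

The output letters match the input read backwards, each shifted +9: terra reversed is arret. Two steps: reverse the string, then apply a Caesar shift of +9.
Undoing it on kxs: shift back: k−9=b, x−9=o, s−9=j → boj; then reverse → job.

job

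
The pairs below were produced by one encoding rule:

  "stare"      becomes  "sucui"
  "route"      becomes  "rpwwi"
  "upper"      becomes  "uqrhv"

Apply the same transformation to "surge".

In stare: s→s is +0, t→u is +1, a→c is +2, r→u is +3 — the shift increases by 1 each position. The shift increases by 1 at each position, starting from +0: 0, 1, 2, ….
Applying it to surge: s+0=s, u+1=v, r+2=t, g+3=j, e+4=i.

svtji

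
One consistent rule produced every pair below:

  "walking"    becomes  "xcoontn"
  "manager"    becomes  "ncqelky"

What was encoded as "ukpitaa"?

timeout

In walking: w→x is +1, a→c is +2, l→o is +3, k→o is +4 — the shift increases by 1 each position. Letter i (0-indexed) is shifted by i+1, so successive shifts are 1, 2, 3, ….
Decoding ukpitaa: u−1=t, k−2=i, p−3=m, i−4=e, t−5=o, a−6=u, a−7=t.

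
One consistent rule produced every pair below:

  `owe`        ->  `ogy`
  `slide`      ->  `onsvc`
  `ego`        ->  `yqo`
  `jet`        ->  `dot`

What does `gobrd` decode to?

threw

The output letters match the input read backwards, each shifted +10: owe reversed is ewo. The word is reversed, then every letter is shifted forward by 10.
Reversing it on gobrd: shift back: g−10=w, o−10=e, b−10=r, r−10=h, d−10=t → werht; then reverse → threw.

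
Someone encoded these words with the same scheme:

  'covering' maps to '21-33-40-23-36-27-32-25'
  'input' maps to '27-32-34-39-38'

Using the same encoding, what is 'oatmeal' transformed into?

33-19-38-31-23-19-30

c is letter #3 and maps to 21: an offset of 18. Each letter is replaced by its alphabet position (a=1..z=26) + 18.
For oatmeal: o=15→33, a=1→19, t=20→38, m=13→31, e=5→23, a=1→19, l=12→30.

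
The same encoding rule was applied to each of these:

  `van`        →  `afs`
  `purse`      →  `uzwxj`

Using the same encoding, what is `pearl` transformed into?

ujfwq

Every letter moves 5 places later in the alphabet, wrapping around z→a.
For pearl: p+5=u, e+5=j, a+5=f, r+5=w, l+5=q.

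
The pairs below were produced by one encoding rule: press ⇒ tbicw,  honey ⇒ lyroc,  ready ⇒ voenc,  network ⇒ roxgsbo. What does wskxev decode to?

Shifts by position in press: pos 0: p→t (+4), pos 1: r→b (+10), pos 2: e→i (+4), pos 3: s→c (+10) — repeating every 2. The shifts repeat in a cycle of length 2: positions 0,1,… shift by +4, +10, then the pattern repeats.
Undoing it on wskxev: w−4=s, s−10=i, k−4=g, x−10=n, e−4=a, v−10=l.

signal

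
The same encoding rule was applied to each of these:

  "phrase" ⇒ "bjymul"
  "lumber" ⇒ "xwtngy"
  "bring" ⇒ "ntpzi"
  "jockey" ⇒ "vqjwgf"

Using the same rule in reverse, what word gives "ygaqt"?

meter

Shifts by position in phrase: pos 0: p→b (+12), pos 1: h→j (+2), pos 2: r→y (+7), pos 3: a→m (+12), pos 4: s→u (+2), pos 5: e→l (+7) — repeating every 3. A repeating key of period 3 is used — shifts +12, +2, +7 over and over.
Undoing it on ygaqt: y−12=m, g−2=e, a−7=t, q−12=e, t−2=r.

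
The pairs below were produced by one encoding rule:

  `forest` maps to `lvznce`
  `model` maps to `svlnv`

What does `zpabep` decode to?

tissue

The shift increases by 1 at each position, starting from +6: 6, 7, 8, ….
Reversing it on zpabep: z−6=t, p−7=i, a−8=s, b−9=s, e−10=u, p−11=e.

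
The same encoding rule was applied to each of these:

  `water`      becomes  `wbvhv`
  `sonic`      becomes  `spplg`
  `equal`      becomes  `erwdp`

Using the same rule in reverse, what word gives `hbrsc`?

happy

Each letter shifts forward by its position index (0, 1, 2, …) — the shift grows by one for each successive letter.
Reversing it on hbrsc: h−0=h, b−1=a, r−2=p, s−3=p, c−4=y.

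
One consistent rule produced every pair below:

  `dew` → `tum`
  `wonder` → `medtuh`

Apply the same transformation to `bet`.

ruj

Compare letters: d→t is +16, e→u is +16, w→m is +16 — a constant shift. Every letter moves 16 places later in the alphabet, wrapping around z→a.
Applying it to bet: b+16=r, e+16=u, t+16=j.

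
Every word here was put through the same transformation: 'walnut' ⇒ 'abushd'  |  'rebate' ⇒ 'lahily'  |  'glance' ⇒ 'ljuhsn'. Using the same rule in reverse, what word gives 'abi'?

The output letters match the input read backwards, each shifted +7: walnut reversed is tunlaw. Two steps: reverse the string, then apply a Caesar shift of +7.
Undoing it on abi: shift back: a−7=t, b−7=u, i−7=b → tub; then reverse → but.

but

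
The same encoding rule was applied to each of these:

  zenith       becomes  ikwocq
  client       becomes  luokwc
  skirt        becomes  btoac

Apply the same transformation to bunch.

The shift depends on letter class: consonant z→i is +9, but vowel e→k is +6. Vowels shift forward by 6 and consonants shift forward by 9.
On bunch: b(cons)+9=k, u(vowel)+6=a, n(cons)+9=w, c(cons)+9=l, h(cons)+9=q.

kawlq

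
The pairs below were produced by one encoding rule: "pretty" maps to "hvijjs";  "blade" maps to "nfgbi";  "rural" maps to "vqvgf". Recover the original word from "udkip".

Each letter's alphabet position (a=0..z=25) is mapped through 7·x+6 mod 26 — an affine cipher.
Reversing it on udkip: u(20)→15·(20−6)≡2=c; d(3)→15·(3−6)≡7=h; k(10)→15·(10−6)≡8=i; i(8)→15·(8−6)≡4=e; p(15)→15·(15−6)≡5=f (all mod 26).

chief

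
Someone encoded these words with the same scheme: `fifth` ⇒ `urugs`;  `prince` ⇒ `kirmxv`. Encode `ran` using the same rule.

izm

Each pair mirrors across the alphabet (f↔u, i↔r, f↔u): positions sum to 25. Each letter is replaced by its mirror in the alphabet: a↔z, b↔y, c↔x, and so on (the Atbash cipher).
For ran: r↔i, a↔z, n↔m.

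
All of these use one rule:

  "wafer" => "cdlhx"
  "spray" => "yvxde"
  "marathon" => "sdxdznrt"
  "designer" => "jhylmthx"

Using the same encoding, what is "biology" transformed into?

hlrrrme

The shift depends on letter class: consonant w→c is +6, but vowel a→d is +3. The rule splits by letter class: vowels +3, consonants +6.
For biology: b(cons)+6=h, i(vowel)+3=l, o(vowel)+3=r, l(cons)+6=r, o(vowel)+3=r, g(cons)+6=m, y(cons)+6=e.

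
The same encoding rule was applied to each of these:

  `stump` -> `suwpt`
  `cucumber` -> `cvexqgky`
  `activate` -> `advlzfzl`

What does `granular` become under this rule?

In stump: s→s is +0, t→u is +1, u→w is +2, m→p is +3 — the shift increases by 1 each position. Letter i (0-indexed) is shifted by i+0, so successive shifts are 0, 1, 2, ….
Applying it to granular: g+0=g, r+1=s, a+2=c, n+3=q, u+4=y, l+5=q, a+6=g, r+7=y.

gscqyqgy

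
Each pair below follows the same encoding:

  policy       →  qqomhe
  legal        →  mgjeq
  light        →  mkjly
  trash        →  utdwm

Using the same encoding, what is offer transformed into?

In policy: p→q is +1, o→q is +2, l→o is +3, i→m is +4 — the shift increases by 1 each position. Letter i (0-indexed) is shifted by i+1, so successive shifts are 1, 2, 3, ….
For offer: o+1=p, f+2=h, f+3=i, e+4=i, r+5=w.

phiiw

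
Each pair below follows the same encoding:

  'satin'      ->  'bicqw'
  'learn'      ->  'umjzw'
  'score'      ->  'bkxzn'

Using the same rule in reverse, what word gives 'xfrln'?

Shifts by position in satin: pos 0: s→b (+9), pos 1: a→i (+8), pos 2: t→c (+9), pos 3: i→q (+8) — repeating every 2. It's a Vigenère-style cipher with numeric key [9,8]: position i shifts by key[i mod 2].
Decoding xfrln: x−9=o, f−8=x, r−9=i, l−8=d, n−9=e.

oxide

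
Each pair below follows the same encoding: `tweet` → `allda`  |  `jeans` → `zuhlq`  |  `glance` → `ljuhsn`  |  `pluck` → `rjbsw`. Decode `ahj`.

The output letters match the input read backwards, each shifted +7: tweet reversed is teewt. The word is reversed, then every letter is shifted forward by 7.
Decoding ahj: shift back: a−7=t, h−7=a, j−7=c → tac; then reverse → cat.

cat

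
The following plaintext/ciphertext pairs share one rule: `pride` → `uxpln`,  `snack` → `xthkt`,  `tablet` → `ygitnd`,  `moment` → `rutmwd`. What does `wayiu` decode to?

In pride: p→u is +5, r→x is +6, i→p is +7, d→l is +8 — the shift increases by 1 each position. Each letter shifts forward by (position + 5), i.e. 5, 6, 7, … — the shift grows by one for each successive letter.
Reversing it on wayiu: w−5=r, a−6=u, y−7=r, i−8=a, u−9=l.

rural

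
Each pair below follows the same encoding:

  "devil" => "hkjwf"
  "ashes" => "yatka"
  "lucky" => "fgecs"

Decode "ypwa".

axis

d(3)→h(7) and e(4)→k(10) fit y≡3x+24 (mod 26); the inverse of 3 mod 26 is 9. This is an affine cipher: with a=0,…,z=25, each position x becomes (3x+24) mod 26.
Reversing it on ypwa: y(24)→9·(24−24)≡0=a; p(15)→9·(15−24)≡23=x; w(22)→9·(22−24)≡8=i; a(0)→9·(0−24)≡18=s (all mod 26).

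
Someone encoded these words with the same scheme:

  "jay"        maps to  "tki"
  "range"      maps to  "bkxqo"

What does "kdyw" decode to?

atom

Compare letters: j→t is +10, a→k is +10, y→i is +10 — a constant shift. Each letter is shifted forward by 10 in the alphabet (a Caesar shift of +10).
Decoding kdyw: k−10=a, d−10=t, y−10=o, w−10=m.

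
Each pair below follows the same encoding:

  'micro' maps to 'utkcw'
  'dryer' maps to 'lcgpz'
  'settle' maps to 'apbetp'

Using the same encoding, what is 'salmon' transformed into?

altxwy

A repeating key of period 2 is used — shifts +8, +11 over and over.
For salmon: s+8=a, a+11=l, l+8=t, m+11=x, o+8=w, n+11=y.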